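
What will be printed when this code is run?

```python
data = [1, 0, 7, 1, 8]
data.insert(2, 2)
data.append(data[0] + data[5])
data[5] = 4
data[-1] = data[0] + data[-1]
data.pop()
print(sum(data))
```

insert 2 at 2 → [1, 0, 2, 7, 1, 8]
append data[0]+data[5] = 1+8 = 9 → [1, 0, 2, 7, 1, 8, 9]
data[5] = 4 → [1, 0, 2, 7, 1, 4, 9]
data[-1] = data[0]+data[-1] = 1+9 = 10 → [1, 0, 2, 7, 1, 4, 10]
pop() removes 10 → [1, 0, 2, 7, 1, 4]
sum = 15

15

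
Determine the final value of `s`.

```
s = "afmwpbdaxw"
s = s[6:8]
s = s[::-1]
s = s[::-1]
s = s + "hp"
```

'dahp'

slice [6:8] → 'da'
reverse → 'ad'
reverse → 'da'
+ 'hp' → 'dahp'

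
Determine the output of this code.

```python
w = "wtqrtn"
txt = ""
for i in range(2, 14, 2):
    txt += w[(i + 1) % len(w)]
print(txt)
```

i=2: add w[3]='r' → 'r'
i=4: add w[5]='n' → 'rn'
i=6: add w[1]='t' → 'rnt'
i=8: add w[3]='r' → 'rntr'
i=10: add w[5]='n' → 'rntrn'
i=12: add w[1]='t' → 'rntrnt'

rntrnt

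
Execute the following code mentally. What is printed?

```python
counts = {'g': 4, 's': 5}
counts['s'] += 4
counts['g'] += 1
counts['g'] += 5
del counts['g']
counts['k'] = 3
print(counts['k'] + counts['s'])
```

counts['s'] = 5+4 = 9 → {'g': 4, 's': 9}
counts['g'] = 4+1 = 5 → {'g': 5, 's': 9}
counts['g'] = 5+5 = 10 → {'g': 10, 's': 9}
del 'g' → {'s': 9}
counts['k'] = 3 → {'s': 9, 'k': 3}
counts['k']+counts['s'] = 3+9 = 12

12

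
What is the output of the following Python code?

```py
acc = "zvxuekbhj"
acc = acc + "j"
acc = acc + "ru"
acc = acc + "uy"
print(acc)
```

zvxuekbhjjruuy

+ 'j' → 'zvxuekbhjj'
+ 'ru' → 'zvxuekbhjjru'
+ 'uy' → 'zvxuekbhjjruuy'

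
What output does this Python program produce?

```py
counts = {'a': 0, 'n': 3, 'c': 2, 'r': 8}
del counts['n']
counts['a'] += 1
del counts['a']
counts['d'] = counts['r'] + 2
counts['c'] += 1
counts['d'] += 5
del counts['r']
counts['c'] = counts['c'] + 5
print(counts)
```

del 'n' → {'a': 0, 'c': 2, 'r': 8}
counts['a'] = 0+1 = 1 → {'a': 1, 'c': 2, 'r': 8}
del 'a' → {'c': 2, 'r': 8}
counts['d'] = counts['r']+2 = 10 → {'c': 2, 'r': 8, 'd': 10}
counts['c'] = 2+1 = 3 → {'c': 3, 'r': 8, 'd': 10}
counts['d'] = 10+5 = 15 → {'c': 3, 'r': 8, 'd': 15}
del 'r' → {'c': 3, 'd': 15}
counts['c'] = counts['c']+5 = 8 → {'c': 8, 'd': 15}

{'c': 8, 'd': 15}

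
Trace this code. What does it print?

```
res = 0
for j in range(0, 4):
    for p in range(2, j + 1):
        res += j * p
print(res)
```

j=2,p=2: res = 0+4 = 4
j=3,p=2: res = 4+6 = 10
j=3,p=3: res = 10+9 = 19

19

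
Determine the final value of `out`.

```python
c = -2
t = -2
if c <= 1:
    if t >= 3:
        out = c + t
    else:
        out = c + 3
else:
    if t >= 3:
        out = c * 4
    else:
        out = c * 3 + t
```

c=-2, t=-2
c <= 1 is True; t >= 3 is False
→ out = c + 3 = 1

1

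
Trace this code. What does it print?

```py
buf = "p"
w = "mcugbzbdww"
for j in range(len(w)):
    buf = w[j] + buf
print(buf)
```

wwdbzbgucmp

j=0: prepend 'm' → 'mp'
j=1: prepend 'c' → 'cmp'
j=2: prepend 'u' → 'ucmp'
j=3: prepend 'g' → 'gucmp'
j=4: prepend 'b' → 'bgucmp'
j=5: prepend 'z' → 'zbgucmp'
j=6: prepend 'b' → 'bzbgucmp'
j=7: prepend 'd' → 'dbzbgucmp'
j=8: prepend 'w' → 'wdbzbgucmp'
j=9: prepend 'w' → 'wwdbzbgucmp'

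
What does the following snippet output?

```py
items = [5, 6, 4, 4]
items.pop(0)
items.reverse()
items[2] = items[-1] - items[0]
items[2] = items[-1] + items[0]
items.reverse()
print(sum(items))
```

14

pop(0) removes 5 → [6, 4, 4]
reverse → [4, 4, 6]
items[2] = items[-1]-items[0] = 6-4 = 2 → [4, 4, 2]
items[2] = items[-1]+items[0] = 2+4 = 6 → [4, 4, 6]
reverse → [6, 4, 4]
sum = 14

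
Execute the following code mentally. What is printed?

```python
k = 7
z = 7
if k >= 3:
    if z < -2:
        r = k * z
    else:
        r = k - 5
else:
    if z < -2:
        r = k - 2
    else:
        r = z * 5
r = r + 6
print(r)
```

8

k=7, z=7
k >= 3 is True; z < -2 is False
→ r = k - 5 = 2
r = 2+6 = 8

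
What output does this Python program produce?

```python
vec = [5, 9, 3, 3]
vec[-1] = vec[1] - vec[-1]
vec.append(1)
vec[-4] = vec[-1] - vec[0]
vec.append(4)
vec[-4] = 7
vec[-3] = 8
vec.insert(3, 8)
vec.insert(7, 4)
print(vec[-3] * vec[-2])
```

4

vec[-1] = vec[1]-vec[-1] = 9-3 = 6 → [5, 9, 3, 6]
append 1 → [5, 9, 3, 6, 1]
vec[-4] = vec[-1]-vec[0] = 1-5 = -4 → [5, -4, 3, 6, 1]
append 4 → [5, -4, 3, 6, 1, 4]
vec[-4] = 7 → [5, -4, 7, 6, 1, 4]
vec[-3] = 8 → [5, -4, 7, 8, 1, 4]
insert 8 at 3 → [5, -4, 7, 8, 8, 1, 4]
insert 4 at 7 → [5, -4, 7, 8, 8, 1, 4, 4]
vec[-3]*vec[-2] = 1*4 = 4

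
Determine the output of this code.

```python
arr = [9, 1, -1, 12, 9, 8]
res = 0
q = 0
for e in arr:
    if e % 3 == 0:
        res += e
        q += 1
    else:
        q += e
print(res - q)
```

e=9: %3==0, res = 0+9 = 9; q=1
e=1: not %3==0; q=2
e=-1: not %3==0; q=1
e=12: %3==0, res = 9+12 = 21; q=2
e=9: %3==0, res = 21+9 = 30; q=3
e=8: not %3==0; q=11
res-q = 30-11 = 19

19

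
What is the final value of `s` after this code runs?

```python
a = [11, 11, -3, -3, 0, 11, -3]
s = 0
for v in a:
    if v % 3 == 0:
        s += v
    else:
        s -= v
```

v=11: not %3==0, s = 0-11 = -11
v=11: not %3==0, s = (-11)-11 = -22
v=-3: %3==0, s = (-22)+(-3) = -25
v=-3: %3==0, s = (-25)+(-3) = -28
v=0: %3==0, s = (-28)+0 = -28
v=11: not %3==0, s = (-28)-11 = -39
v=-3: %3==0, s = (-39)+(-3) = -42

-42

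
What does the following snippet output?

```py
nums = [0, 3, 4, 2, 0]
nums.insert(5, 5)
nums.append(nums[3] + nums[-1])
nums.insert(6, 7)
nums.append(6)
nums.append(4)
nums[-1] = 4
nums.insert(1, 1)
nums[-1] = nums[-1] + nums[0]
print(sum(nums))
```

insert 5 at 5 → [0, 3, 4, 2, 0, 5]
append nums[3]+nums[-1] = 2+5 = 7 → [0, 3, 4, 2, 0, 5, 7]
insert 7 at 6 → [0, 3, 4, 2, 0, 5, 7, 7]
append 6 → [0, 3, 4, 2, 0, 5, 7, 7, 6]
append 4 → [0, 3, 4, 2, 0, 5, 7, 7, 6, 4]
nums[-1] = 4 → [0, 3, 4, 2, 0, 5, 7, 7, 6, 4]
insert 1 at 1 → [0, 1, 3, 4, 2, 0, 5, 7, 7, 6, 4]
nums[-1] = nums[-1]+nums[0] = 4+0 = 4 → [0, 1, 3, 4, 2, 0, 5, 7, 7, 6, 4]
sum = 39

39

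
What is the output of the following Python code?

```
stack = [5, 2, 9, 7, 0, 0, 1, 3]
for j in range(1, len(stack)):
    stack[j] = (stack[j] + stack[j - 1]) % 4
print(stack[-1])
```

j=1: stack[1] = (2+5)%4 = 3 → [5, 3, 9, 7, 0, 0, 1, 3]
j=2: stack[2] = (9+3)%4 = 0 → [5, 3, 0, 7, 0, 0, 1, 3]
j=3: stack[3] = (7+0)%4 = 3 → [5, 3, 0, 3, 0, 0, 1, 3]
j=4: stack[4] = (0+3)%4 = 3 → [5, 3, 0, 3, 3, 0, 1, 3]
j=5: stack[5] = (0+3)%4 = 3 → [5, 3, 0, 3, 3, 3, 1, 3]
j=6: stack[6] = (1+3)%4 = 0 → [5, 3, 0, 3, 3, 3, 0, 3]
j=7: stack[7] = (3+0)%4 = 3 → [5, 3, 0, 3, 3, 3, 0, 3]

3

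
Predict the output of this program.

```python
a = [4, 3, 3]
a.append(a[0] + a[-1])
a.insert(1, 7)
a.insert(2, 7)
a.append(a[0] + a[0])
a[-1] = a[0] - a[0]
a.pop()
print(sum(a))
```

append a[0]+a[-1] = 4+3 = 7 → [4, 3, 3, 7]
insert 7 at 1 → [4, 7, 3, 3, 7]
insert 7 at 2 → [4, 7, 7, 3, 3, 7]
append a[0]+a[0] = 4+4 = 8 → [4, 7, 7, 3, 3, 7, 8]
a[-1] = a[0]-a[0] = 4-4 = 0 → [4, 7, 7, 3, 3, 7, 0]
pop() removes 0 → [4, 7, 7, 3, 3, 7]
sum = 31

31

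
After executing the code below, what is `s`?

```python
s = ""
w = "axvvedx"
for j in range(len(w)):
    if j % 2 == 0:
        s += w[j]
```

j=0: add 'a' → 'a'
j=1: skip
j=2: add 'v' → 'av'
j=3: skip
j=4: add 'e' → 'ave'
j=5: skip
j=6: add 'x' → 'avex'

'avex'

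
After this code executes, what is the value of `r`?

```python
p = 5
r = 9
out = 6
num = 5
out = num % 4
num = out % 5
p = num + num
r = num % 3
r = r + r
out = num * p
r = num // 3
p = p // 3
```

0

out = 5%4 = 1
num = 1%5 = 1
p = 1+1 = 2
r = 1%3 = 1
r = 1+1 = 2
out = 1*2 = 2
r = 1//3 = 0
p = 2//3 = 0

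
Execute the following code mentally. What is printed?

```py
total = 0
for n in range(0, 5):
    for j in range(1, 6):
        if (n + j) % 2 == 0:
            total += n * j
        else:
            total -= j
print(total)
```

n=0,j=1: odd sum, total = 0-1 = -1
n=0,j=2: even sum, total = (-1)+0 = -1
n=0,j=3: odd sum, total = (-1)-3 = -4
n=0,j=4: even sum, total = (-4)+0 = -4
n=0,j=5: odd sum, total = (-4)-5 = -9
n=1,j=1: even sum, total = (-9)+1 = -8
n=1,j=2: odd sum, total = (-8)-2 = -10
n=1,j=3: even sum, total = (-10)+3 = -7
n=1,j=4: odd sum, total = (-7)-4 = -11
n=1,j=5: even sum, total = (-11)+5 = -6
n=2,j=1: odd sum, total = (-6)-1 = -7
n=2,j=2: even sum, total = (-7)+4 = -3
n=2,j=3: odd sum, total = (-3)-3 = -6
n=2,j=4: even sum, total = (-6)+8 = 2
n=2,j=5: odd sum, total = 2-5 = -3
n=3,j=1: even sum, total = (-3)+3 = 0
n=3,j=2: odd sum, total = 0-2 = -2
n=3,j=3: even sum, total = (-2)+9 = 7
n=3,j=4: odd sum, total = 7-4 = 3
n=3,j=5: even sum, total = 3+15 = 18
n=4,j=1: odd sum, total = 18-1 = 17
n=4,j=2: even sum, total = 17+8 = 25
n=4,j=3: odd sum, total = 25-3 = 22
n=4,j=4: even sum, total = 22+16 = 38
n=4,j=5: odd sum, total = 38-5 = 33

33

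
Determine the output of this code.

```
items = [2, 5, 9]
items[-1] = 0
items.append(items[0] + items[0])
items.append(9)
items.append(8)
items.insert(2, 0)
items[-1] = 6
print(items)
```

[2, 5, 0, 0, 4, 9, 6]

items[-1] = 0 → [2, 5, 0]
append items[0]+items[0] = 2+2 = 4 → [2, 5, 0, 4]
append 9 → [2, 5, 0, 4, 9]
append 8 → [2, 5, 0, 4, 9, 8]
insert 0 at 2 → [2, 5, 0, 0, 4, 9, 8]
items[-1] = 6 → [2, 5, 0, 0, 4, 9, 6]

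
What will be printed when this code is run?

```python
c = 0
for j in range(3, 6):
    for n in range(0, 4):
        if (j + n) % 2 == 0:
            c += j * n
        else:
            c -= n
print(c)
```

j=3,n=0: odd sum, c = 0-0 = 0
j=3,n=1: even sum, c = 0+3 = 3
j=3,n=2: odd sum, c = 3-2 = 1
j=3,n=3: even sum, c = 1+9 = 10
j=4,n=0: even sum, c = 10+0 = 10
j=4,n=1: odd sum, c = 10-1 = 9
j=4,n=2: even sum, c = 9+8 = 17
j=4,n=3: odd sum, c = 17-3 = 14
j=5,n=0: odd sum, c = 14-0 = 14
j=5,n=1: even sum, c = 14+5 = 19
j=5,n=2: odd sum, c = 19-2 = 17
j=5,n=3: even sum, c = 17+15 = 32

32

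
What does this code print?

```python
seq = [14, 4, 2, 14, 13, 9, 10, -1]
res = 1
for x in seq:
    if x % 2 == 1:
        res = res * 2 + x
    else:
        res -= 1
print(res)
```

43

x=14: not odd, res = 1-1 = 0
x=4: not odd, res = 0-1 = -1
x=2: not odd, res = (-1)-1 = -2
x=14: not odd, res = (-2)-1 = -3
x=13: odd, res = (-3)*2+13 = 7
x=9: odd, res = 7*2+9 = 23
x=10: not odd, res = 23-1 = 22
x=-1: odd, res = 22*2+(-1) = 43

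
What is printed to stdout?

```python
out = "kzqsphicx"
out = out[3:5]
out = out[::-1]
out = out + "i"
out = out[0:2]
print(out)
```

ps

slice [3:5] → 'sp'
reverse → 'ps'
+ 'i' → 'psi'
slice [0:2] → 'ps'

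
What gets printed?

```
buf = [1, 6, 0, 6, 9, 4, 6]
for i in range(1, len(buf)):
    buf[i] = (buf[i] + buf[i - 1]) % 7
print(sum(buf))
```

i=1: buf[1] = (6+1)%7 = 0 → [1, 0, 0, 6, 9, 4, 6]
i=2: buf[2] = (0+0)%7 = 0 → [1, 0, 0, 6, 9, 4, 6]
i=3: buf[3] = (6+0)%7 = 6 → [1, 0, 0, 6, 9, 4, 6]
i=4: buf[4] = (9+6)%7 = 1 → [1, 0, 0, 6, 1, 4, 6]
i=5: buf[5] = (4+1)%7 = 5 → [1, 0, 0, 6, 1, 5, 6]
i=6: buf[6] = (6+5)%7 = 4 → [1, 0, 0, 6, 1, 5, 4]
sum = 17

17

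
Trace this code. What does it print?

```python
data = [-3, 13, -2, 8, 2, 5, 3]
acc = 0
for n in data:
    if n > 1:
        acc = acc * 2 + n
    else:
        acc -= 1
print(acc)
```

n=-3: not >1, acc = 0-1 = -1
n=13: >1, acc = (-1)*2+13 = 11
n=-2: not >1, acc = 11-1 = 10
n=8: >1, acc = 10*2+8 = 28
n=2: >1, acc = 28*2+2 = 58
n=5: >1, acc = 58*2+5 = 121
n=3: >1, acc = 121*2+3 = 245

245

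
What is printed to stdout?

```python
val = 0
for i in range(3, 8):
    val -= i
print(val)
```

-25

i=3: val = 0-3 = -3
i=4: val = (-3)-4 = -7
i=5: val = (-7)-5 = -12
i=6: val = (-12)-6 = -18
i=7: val = (-18)-7 = -25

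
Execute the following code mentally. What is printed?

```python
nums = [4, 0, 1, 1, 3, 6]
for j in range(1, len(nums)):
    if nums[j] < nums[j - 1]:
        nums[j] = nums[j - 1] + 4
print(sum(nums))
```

84

j=1: 0<4, nums[1] = 4+4 = 8 → [4, 8, 1, 1, 3, 6]
j=2: 1<8, nums[2] = 8+4 = 12 → [4, 8, 12, 1, 3, 6]
j=3: 1<12, nums[3] = 12+4 = 16 → [4, 8, 12, 16, 3, 6]
j=4: 3<16, nums[4] = 16+4 = 20 → [4, 8, 12, 16, 20, 6]
j=5: 6<20, nums[5] = 20+4 = 24 → [4, 8, 12, 16, 20, 24]
sum = 84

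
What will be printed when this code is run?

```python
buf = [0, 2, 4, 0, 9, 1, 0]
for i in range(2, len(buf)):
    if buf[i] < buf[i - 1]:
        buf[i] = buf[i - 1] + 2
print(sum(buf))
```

45

i=2: 4>=2, unchanged → [0, 2, 4, 0, 9, 1, 0]
i=3: 0<4, buf[3] = 4+2 = 6 → [0, 2, 4, 6, 9, 1, 0]
i=4: 9>=6, unchanged → [0, 2, 4, 6, 9, 1, 0]
i=5: 1<9, buf[5] = 9+2 = 11 → [0, 2, 4, 6, 9, 11, 0]
i=6: 0<11, buf[6] = 11+2 = 13 → [0, 2, 4, 6, 9, 11, 13]
sum = 45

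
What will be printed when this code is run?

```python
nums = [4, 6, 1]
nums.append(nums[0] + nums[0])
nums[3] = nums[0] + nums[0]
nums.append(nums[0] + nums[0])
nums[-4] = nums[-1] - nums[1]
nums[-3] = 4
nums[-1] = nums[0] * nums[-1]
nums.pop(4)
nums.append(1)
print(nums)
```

append nums[0]+nums[0] = 4+4 = 8 → [4, 6, 1, 8]
nums[3] = nums[0]+nums[0] = 4+4 = 8 → [4, 6, 1, 8]
append nums[0]+nums[0] = 4+4 = 8 → [4, 6, 1, 8, 8]
nums[-4] = nums[-1]-nums[1] = 8-6 = 2 → [4, 2, 1, 8, 8]
nums[-3] = 4 → [4, 2, 4, 8, 8]
nums[-1] = nums[0]*nums[-1] = 4*8 = 32 → [4, 2, 4, 8, 32]
pop(4) removes 32 → [4, 2, 4, 8]
append 1 → [4, 2, 4, 8, 1]

[4, 2, 4, 8, 1]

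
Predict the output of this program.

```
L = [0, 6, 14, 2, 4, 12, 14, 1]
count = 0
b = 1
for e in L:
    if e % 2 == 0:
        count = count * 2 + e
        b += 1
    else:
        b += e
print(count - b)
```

477

e=0: even, count = 0*2+0 = 0; b=2
e=6: even, count = 0*2+6 = 6; b=3
e=14: even, count = 6*2+14 = 26; b=4
e=2: even, count = 26*2+2 = 54; b=5
e=4: even, count = 54*2+4 = 112; b=6
e=12: even, count = 112*2+12 = 236; b=7
e=14: even, count = 236*2+14 = 486; b=8
e=1: not even; b=9
count-b = 486-9 = 477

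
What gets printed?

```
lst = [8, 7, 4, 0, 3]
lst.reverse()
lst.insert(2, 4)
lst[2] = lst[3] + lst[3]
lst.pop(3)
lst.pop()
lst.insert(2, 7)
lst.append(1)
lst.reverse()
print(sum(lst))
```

26

reverse → [3, 0, 4, 7, 8]
insert 4 at 2 → [3, 0, 4, 4, 7, 8]
lst[2] = lst[3]+lst[3] = 4+4 = 8 → [3, 0, 8, 4, 7, 8]
pop(3) removes 4 → [3, 0, 8, 7, 8]
pop() removes 8 → [3, 0, 8, 7]
insert 7 at 2 → [3, 0, 7, 8, 7]
append 1 → [3, 0, 7, 8, 7, 1]
reverse → [1, 7, 8, 7, 0, 3]
sum = 26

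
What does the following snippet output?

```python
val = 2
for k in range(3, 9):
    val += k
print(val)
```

k=3: val = 2+3 = 5
k=4: val = 5+4 = 9
k=5: val = 9+5 = 14
k=6: val = 14+6 = 20
k=7: val = 20+7 = 27
k=8: val = 27+8 = 35

35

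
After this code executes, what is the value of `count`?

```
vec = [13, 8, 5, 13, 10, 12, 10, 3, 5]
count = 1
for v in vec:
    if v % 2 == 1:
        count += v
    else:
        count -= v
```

0

v=13: odd, count = 1+13 = 14
v=8: not odd, count = 14-8 = 6
v=5: odd, count = 6+5 = 11
v=13: odd, count = 11+13 = 24
v=10: not odd, count = 24-10 = 14
v=12: not odd, count = 14-12 = 2
v=10: not odd, count = 2-10 = -8
v=3: odd, count = (-8)+3 = -5
v=5: odd, count = (-5)+5 = 0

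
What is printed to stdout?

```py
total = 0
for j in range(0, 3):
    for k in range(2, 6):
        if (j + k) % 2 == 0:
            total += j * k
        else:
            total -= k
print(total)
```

j=0,k=2: even sum, total = 0+0 = 0
j=0,k=3: odd sum, total = 0-3 = -3
j=0,k=4: even sum, total = (-3)+0 = -3
j=0,k=5: odd sum, total = (-3)-5 = -8
j=1,k=2: odd sum, total = (-8)-2 = -10
j=1,k=3: even sum, total = (-10)+3 = -7
j=1,k=4: odd sum, total = (-7)-4 = -11
j=1,k=5: even sum, total = (-11)+5 = -6
j=2,k=2: even sum, total = (-6)+4 = -2
j=2,k=3: odd sum, total = (-2)-3 = -5
j=2,k=4: even sum, total = (-5)+8 = 3
j=2,k=5: odd sum, total = 3-5 = -2

-2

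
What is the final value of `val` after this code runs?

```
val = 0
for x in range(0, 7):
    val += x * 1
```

21

x=0: val = 0+0*1 = 0
x=1: val = 0+1*1 = 1
x=2: val = 1+2*1 = 3
x=3: val = 3+3*1 = 6
x=4: val = 6+4*1 = 10
x=5: val = 10+5*1 = 15
x=6: val = 15+6*1 = 21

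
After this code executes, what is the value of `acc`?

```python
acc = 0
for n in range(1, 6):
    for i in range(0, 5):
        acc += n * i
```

150

n=1,i=0: acc = 0+0 = 0
n=1,i=1: acc = 0+1 = 1
n=1,i=2: acc = 1+2 = 3
n=1,i=3: acc = 3+3 = 6
n=1,i=4: acc = 6+4 = 10
n=2,i=0: acc = 10+0 = 10
n=2,i=1: acc = 10+2 = 12
n=2,i=2: acc = 12+4 = 16
n=2,i=3: acc = 16+6 = 22
n=2,i=4: acc = 22+8 = 30
n=3,i=0: acc = 30+0 = 30
n=3,i=1: acc = 30+3 = 33
n=3,i=2: acc = 33+6 = 39
n=3,i=3: acc = 39+9 = 48
n=3,i=4: acc = 48+12 = 60
n=4,i=0: acc = 60+0 = 60
n=4,i=1: acc = 60+4 = 64
n=4,i=2: acc = 64+8 = 72
n=4,i=3: acc = 72+12 = 84
n=4,i=4: acc = 84+16 = 100
n=5,i=0: acc = 100+0 = 100
n=5,i=1: acc = 100+5 = 105
n=5,i=2: acc = 105+10 = 115
n=5,i=3: acc = 115+15 = 130
n=5,i=4: acc = 130+20 = 150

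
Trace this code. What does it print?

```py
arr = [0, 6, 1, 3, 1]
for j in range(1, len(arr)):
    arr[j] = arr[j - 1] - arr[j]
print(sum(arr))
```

j=1: arr[1] = 0-6 = -6 → [0, -6, 1, 3, 1]
j=2: arr[2] = (-6)-1 = -7 → [0, -6, -7, 3, 1]
j=3: arr[3] = (-7)-3 = -10 → [0, -6, -7, -10, 1]
j=4: arr[4] = (-10)-1 = -11 → [0, -6, -7, -10, -11]
sum = -34

-34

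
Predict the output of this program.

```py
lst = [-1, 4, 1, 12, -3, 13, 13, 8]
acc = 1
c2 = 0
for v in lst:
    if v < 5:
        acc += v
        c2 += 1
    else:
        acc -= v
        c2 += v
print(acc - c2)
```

v=-1: <5, acc = 1+(-1) = 0; c2=1
v=4: <5, acc = 0+4 = 4; c2=2
v=1: <5, acc = 4+1 = 5; c2=3
v=12: not <5, acc = 5-12 = -7; c2=15
v=-3: <5, acc = (-7)+(-3) = -10; c2=16
v=13: not <5, acc = (-10)-13 = -23; c2=29
v=13: not <5, acc = (-23)-13 = -36; c2=42
v=8: not <5, acc = (-36)-8 = -44; c2=50
acc-c2 = (-44)-50 = -94

-94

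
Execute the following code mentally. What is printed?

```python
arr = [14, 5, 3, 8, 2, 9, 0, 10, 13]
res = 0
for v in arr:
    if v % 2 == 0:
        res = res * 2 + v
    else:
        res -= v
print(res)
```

v=14: even, res = 0*2+14 = 14
v=5: not even, res = 14-5 = 9
v=3: not even, res = 9-3 = 6
v=8: even, res = 6*2+8 = 20
v=2: even, res = 20*2+2 = 42
v=9: not even, res = 42-9 = 33
v=0: even, res = 33*2+0 = 66
v=10: even, res = 66*2+10 = 142
v=13: not even, res = 142-13 = 129

129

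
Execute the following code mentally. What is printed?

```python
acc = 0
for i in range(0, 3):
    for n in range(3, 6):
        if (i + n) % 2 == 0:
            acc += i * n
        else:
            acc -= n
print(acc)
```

-4

i=0,n=3: odd sum, acc = 0-3 = -3
i=0,n=4: even sum, acc = (-3)+0 = -3
i=0,n=5: odd sum, acc = (-3)-5 = -8
i=1,n=3: even sum, acc = (-8)+3 = -5
i=1,n=4: odd sum, acc = (-5)-4 = -9
i=1,n=5: even sum, acc = (-9)+5 = -4
i=2,n=3: odd sum, acc = (-4)-3 = -7
i=2,n=4: even sum, acc = (-7)+8 = 1
i=2,n=5: odd sum, acc = 1-5 = -4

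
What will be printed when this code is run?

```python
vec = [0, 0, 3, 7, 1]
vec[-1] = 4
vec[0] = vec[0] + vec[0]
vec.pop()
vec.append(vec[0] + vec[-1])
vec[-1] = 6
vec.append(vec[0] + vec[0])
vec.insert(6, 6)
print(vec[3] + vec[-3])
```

vec[-1] = 4 → [0, 0, 3, 7, 4]
vec[0] = vec[0]+vec[0] = 0+0 = 0 → [0, 0, 3, 7, 4]
pop() removes 4 → [0, 0, 3, 7]
append vec[0]+vec[-1] = 0+7 = 7 → [0, 0, 3, 7, 7]
vec[-1] = 6 → [0, 0, 3, 7, 6]
append vec[0]+vec[0] = 0+0 = 0 → [0, 0, 3, 7, 6, 0]
insert 6 at 6 → [0, 0, 3, 7, 6, 0, 6]
vec[3]+vec[-3] = 7+6 = 13

13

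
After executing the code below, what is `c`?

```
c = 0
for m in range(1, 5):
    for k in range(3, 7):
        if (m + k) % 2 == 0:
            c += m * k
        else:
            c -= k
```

56

m=1,k=3: even sum, c = 0+3 = 3
m=1,k=4: odd sum, c = 3-4 = -1
m=1,k=5: even sum, c = (-1)+5 = 4
m=1,k=6: odd sum, c = 4-6 = -2
m=2,k=3: odd sum, c = (-2)-3 = -5
m=2,k=4: even sum, c = (-5)+8 = 3
m=2,k=5: odd sum, c = 3-5 = -2
m=2,k=6: even sum, c = (-2)+12 = 10
m=3,k=3: even sum, c = 10+9 = 19
m=3,k=4: odd sum, c = 19-4 = 15
m=3,k=5: even sum, c = 15+15 = 30
m=3,k=6: odd sum, c = 30-6 = 24
m=4,k=3: odd sum, c = 24-3 = 21
m=4,k=4: even sum, c = 21+16 = 37
m=4,k=5: odd sum, c = 37-5 = 32
m=4,k=6: even sum, c = 32+24 = 56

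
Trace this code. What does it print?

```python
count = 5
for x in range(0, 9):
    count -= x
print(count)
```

x=0: count = 5-0 = 5
x=1: count = 5-1 = 4
x=2: count = 4-2 = 2
x=3: count = 2-3 = -1
x=4: count = (-1)-4 = -5
x=5: count = (-5)-5 = -10
x=6: count = (-10)-6 = -16
x=7: count = (-16)-7 = -23
x=8: count = (-23)-8 = -31

-31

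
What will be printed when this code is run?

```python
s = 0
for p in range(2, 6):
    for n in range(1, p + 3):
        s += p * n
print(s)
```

p=2,n=1: s = 0+2 = 2
p=2,n=2: s = 2+4 = 6
p=2,n=3: s = 6+6 = 12
p=2,n=4: s = 12+8 = 20
p=3,n=1: s = 20+3 = 23
p=3,n=2: s = 23+6 = 29
p=3,n=3: s = 29+9 = 38
p=3,n=4: s = 38+12 = 50
p=3,n=5: s = 50+15 = 65
p=4,n=1: s = 65+4 = 69
p=4,n=2: s = 69+8 = 77
p=4,n=3: s = 77+12 = 89
p=4,n=4: s = 89+16 = 105
p=4,n=5: s = 105+20 = 125
p=4,n=6: s = 125+24 = 149
p=5,n=1: s = 149+5 = 154
p=5,n=2: s = 154+10 = 164
p=5,n=3: s = 164+15 = 179
p=5,n=4: s = 179+20 = 199
p=5,n=5: s = 199+25 = 224
p=5,n=6: s = 224+30 = 254
p=5,n=7: s = 254+35 = 289

289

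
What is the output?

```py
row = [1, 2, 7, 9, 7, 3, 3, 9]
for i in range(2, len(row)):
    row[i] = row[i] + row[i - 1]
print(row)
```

i=2: row[2] = 7+2 = 9 → [1, 2, 9, 9, 7, 3, 3, 9]
i=3: row[3] = 9+9 = 18 → [1, 2, 9, 18, 7, 3, 3, 9]
i=4: row[4] = 7+18 = 25 → [1, 2, 9, 18, 25, 3, 3, 9]
i=5: row[5] = 3+25 = 28 → [1, 2, 9, 18, 25, 28, 3, 9]
i=6: row[6] = 3+28 = 31 → [1, 2, 9, 18, 25, 28, 31, 9]
i=7: row[7] = 9+31 = 40 → [1, 2, 9, 18, 25, 28, 31, 40]

[1, 2, 9, 18, 25, 28, 31, 40]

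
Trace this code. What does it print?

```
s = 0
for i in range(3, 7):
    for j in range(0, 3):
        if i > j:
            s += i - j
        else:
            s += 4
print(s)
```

i=3,j=0: 3>0, s = 0+3 = 3
i=3,j=1: 3>1, s = 3+2 = 5
i=3,j=2: 3>2, s = 5+1 = 6
i=4,j=0: 4>0, s = 6+4 = 10
i=4,j=1: 4>1, s = 10+3 = 13
i=4,j=2: 4>2, s = 13+2 = 15
i=5,j=0: 5>0, s = 15+5 = 20
i=5,j=1: 5>1, s = 20+4 = 24
i=5,j=2: 5>2, s = 24+3 = 27
i=6,j=0: 6>0, s = 27+6 = 33
i=6,j=1: 6>1, s = 33+5 = 38
i=6,j=2: 6>2, s = 38+4 = 42

42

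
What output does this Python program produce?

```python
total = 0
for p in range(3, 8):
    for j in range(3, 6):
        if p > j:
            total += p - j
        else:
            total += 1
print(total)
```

25

p=3,j=3: not 3>3, total = 0+1 = 1
p=3,j=4: not 3>4, total = 1+1 = 2
p=3,j=5: not 3>5, total = 2+1 = 3
p=4,j=3: 4>3, total = 3+1 = 4
p=4,j=4: not 4>4, total = 4+1 = 5
p=4,j=5: not 4>5, total = 5+1 = 6
p=5,j=3: 5>3, total = 6+2 = 8
p=5,j=4: 5>4, total = 8+1 = 9
p=5,j=5: not 5>5, total = 9+1 = 10
p=6,j=3: 6>3, total = 10+3 = 13
p=6,j=4: 6>4, total = 13+2 = 15
p=6,j=5: 6>5, total = 15+1 = 16
p=7,j=3: 7>3, total = 16+4 = 20
p=7,j=4: 7>4, total = 20+3 = 23
p=7,j=5: 7>5, total = 23+2 = 25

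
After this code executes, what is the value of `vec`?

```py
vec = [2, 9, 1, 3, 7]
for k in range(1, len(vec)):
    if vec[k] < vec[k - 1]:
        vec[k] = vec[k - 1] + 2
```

k=1: 9>=2, unchanged → [2, 9, 1, 3, 7]
k=2: 1<9, vec[2] = 9+2 = 11 → [2, 9, 11, 3, 7]
k=3: 3<11, vec[3] = 11+2 = 13 → [2, 9, 11, 13, 7]
k=4: 7<13, vec[4] = 13+2 = 15 → [2, 9, 11, 13, 15]

[2, 9, 11, 13, 15]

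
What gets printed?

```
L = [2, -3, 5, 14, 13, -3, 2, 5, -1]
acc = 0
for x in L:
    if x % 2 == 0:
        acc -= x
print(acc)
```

-18

x=2: even, acc = 0-2 = -2
x=-3: not even
x=5: not even
x=14: even, acc = (-2)-14 = -16
x=13: not even
x=-3: not even
x=2: even, acc = (-16)-2 = -18
x=5: not even
x=-1: not even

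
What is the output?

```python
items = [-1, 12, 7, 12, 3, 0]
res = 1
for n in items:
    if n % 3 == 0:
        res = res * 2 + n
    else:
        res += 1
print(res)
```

190

n=-1: not %3==0, res = 1+1 = 2
n=12: %3==0, res = 2*2+12 = 16
n=7: not %3==0, res = 16+1 = 17
n=12: %3==0, res = 17*2+12 = 46
n=3: %3==0, res = 46*2+3 = 95
n=0: %3==0, res = 95*2+0 = 190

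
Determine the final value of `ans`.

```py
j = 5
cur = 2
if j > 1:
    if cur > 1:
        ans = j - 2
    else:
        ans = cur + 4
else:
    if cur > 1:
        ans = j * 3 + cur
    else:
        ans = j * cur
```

j=5, cur=2
j > 1 is True; cur > 1 is True
→ ans = j - 2 = 3

3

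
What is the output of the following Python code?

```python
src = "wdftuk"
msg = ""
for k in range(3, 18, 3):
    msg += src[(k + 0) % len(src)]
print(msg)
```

k=3: add src[3]='t' → 't'
k=6: add src[0]='w' → 'tw'
k=9: add src[3]='t' → 'twt'
k=12: add src[0]='w' → 'twtw'
k=15: add src[3]='t' → 'twtwt'

twtwt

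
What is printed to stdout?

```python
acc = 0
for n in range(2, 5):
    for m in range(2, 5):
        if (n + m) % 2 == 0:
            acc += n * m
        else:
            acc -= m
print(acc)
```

33

n=2,m=2: even sum, acc = 0+4 = 4
n=2,m=3: odd sum, acc = 4-3 = 1
n=2,m=4: even sum, acc = 1+8 = 9
n=3,m=2: odd sum, acc = 9-2 = 7
n=3,m=3: even sum, acc = 7+9 = 16
n=3,m=4: odd sum, acc = 16-4 = 12
n=4,m=2: even sum, acc = 12+8 = 20
n=4,m=3: odd sum, acc = 20-3 = 17
n=4,m=4: even sum, acc = 17+16 = 33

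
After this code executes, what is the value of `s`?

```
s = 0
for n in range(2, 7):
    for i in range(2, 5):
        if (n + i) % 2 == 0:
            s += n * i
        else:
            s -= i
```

75

n=2,i=2: even sum, s = 0+4 = 4
n=2,i=3: odd sum, s = 4-3 = 1
n=2,i=4: even sum, s = 1+8 = 9
n=3,i=2: odd sum, s = 9-2 = 7
n=3,i=3: even sum, s = 7+9 = 16
n=3,i=4: odd sum, s = 16-4 = 12
n=4,i=2: even sum, s = 12+8 = 20
n=4,i=3: odd sum, s = 20-3 = 17
n=4,i=4: even sum, s = 17+16 = 33
n=5,i=2: odd sum, s = 33-2 = 31
n=5,i=3: even sum, s = 31+15 = 46
n=5,i=4: odd sum, s = 46-4 = 42
n=6,i=2: even sum, s = 42+12 = 54
n=6,i=3: odd sum, s = 54-3 = 51
n=6,i=4: even sum, s = 51+24 = 75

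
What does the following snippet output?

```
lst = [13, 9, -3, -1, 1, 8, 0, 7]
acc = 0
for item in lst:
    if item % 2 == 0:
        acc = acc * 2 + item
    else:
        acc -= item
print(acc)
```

-67

item=13: not even, acc = 0-13 = -13
item=9: not even, acc = (-13)-9 = -22
item=-3: not even, acc = (-22)-(-3) = -19
item=-1: not even, acc = (-19)-(-1) = -18
item=1: not even, acc = (-18)-1 = -19
item=8: even, acc = (-19)*2+8 = -30
item=0: even, acc = (-30)*2+0 = -60
item=7: not even, acc = (-60)-7 = -67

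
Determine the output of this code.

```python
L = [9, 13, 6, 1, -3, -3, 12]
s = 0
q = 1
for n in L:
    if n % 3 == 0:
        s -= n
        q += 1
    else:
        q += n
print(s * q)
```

-420

n=9: %3==0, s = 0-9 = -9; q=2
n=13: not %3==0; q=15
n=6: %3==0, s = (-9)-6 = -15; q=16
n=1: not %3==0; q=17
n=-3: %3==0, s = (-15)-(-3) = -12; q=18
n=-3: %3==0, s = (-12)-(-3) = -9; q=19
n=12: %3==0, s = (-9)-12 = -21; q=20
s*q = (-21)*20 = -420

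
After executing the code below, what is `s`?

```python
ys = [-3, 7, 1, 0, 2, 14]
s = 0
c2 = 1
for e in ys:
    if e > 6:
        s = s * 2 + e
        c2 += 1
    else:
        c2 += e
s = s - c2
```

e=-3: not >6; c2=-2
e=7: >6, s = 0*2+7 = 7; c2=-1
e=1: not >6; c2=0
e=0: not >6; c2=0
e=2: not >6; c2=2
e=14: >6, s = 7*2+14 = 28; c2=3
s-c2 = 28-3 = 25

25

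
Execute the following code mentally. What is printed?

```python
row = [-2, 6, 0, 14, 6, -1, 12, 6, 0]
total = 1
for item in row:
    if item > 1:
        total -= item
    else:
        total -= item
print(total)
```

-40

item=-2: not >1, total = 1-(-2) = 3
item=6: >1, total = 3-6 = -3
item=0: not >1, total = (-3)-0 = -3
item=14: >1, total = (-3)-14 = -17
item=6: >1, total = (-17)-6 = -23
item=-1: not >1, total = (-23)-(-1) = -22
item=12: >1, total = (-22)-12 = -34
item=6: >1, total = (-34)-6 = -40
item=0: not >1, total = (-40)-0 = -40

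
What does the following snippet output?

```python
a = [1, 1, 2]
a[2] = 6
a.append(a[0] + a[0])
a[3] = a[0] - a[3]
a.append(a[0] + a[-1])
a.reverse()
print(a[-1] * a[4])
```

1

a[2] = 6 → [1, 1, 6]
append a[0]+a[0] = 1+1 = 2 → [1, 1, 6, 2]
a[3] = a[0]-a[3] = 1-2 = -1 → [1, 1, 6, -1]
append a[0]+a[-1] = 1+(-1) = 0 → [1, 1, 6, -1, 0]
reverse → [0, -1, 6, 1, 1]
a[-1]*a[4] = 1*1 = 1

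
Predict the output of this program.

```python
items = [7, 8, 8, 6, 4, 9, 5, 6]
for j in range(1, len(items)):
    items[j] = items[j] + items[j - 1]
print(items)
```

[7, 15, 23, 29, 33, 42, 47, 53]

j=1: items[1] = 8+7 = 15 → [7, 15, 8, 6, 4, 9, 5, 6]
j=2: items[2] = 8+15 = 23 → [7, 15, 23, 6, 4, 9, 5, 6]
j=3: items[3] = 6+23 = 29 → [7, 15, 23, 29, 4, 9, 5, 6]
j=4: items[4] = 4+29 = 33 → [7, 15, 23, 29, 33, 9, 5, 6]
j=5: items[5] = 9+33 = 42 → [7, 15, 23, 29, 33, 42, 5, 6]
j=6: items[6] = 5+42 = 47 → [7, 15, 23, 29, 33, 42, 47, 6]
j=7: items[7] = 6+47 = 53 → [7, 15, 23, 29, 33, 42, 47, 53]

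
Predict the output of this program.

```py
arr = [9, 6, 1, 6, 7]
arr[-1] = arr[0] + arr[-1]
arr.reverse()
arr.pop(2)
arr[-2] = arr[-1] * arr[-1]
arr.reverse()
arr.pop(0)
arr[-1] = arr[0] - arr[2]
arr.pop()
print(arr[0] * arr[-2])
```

arr[-1] = arr[0]+arr[-1] = 9+7 = 16 → [9, 6, 1, 6, 16]
reverse → [16, 6, 1, 6, 9]
pop(2) removes 1 → [16, 6, 6, 9]
arr[-2] = arr[-1]*arr[-1] = 9*9 = 81 → [16, 6, 81, 9]
reverse → [9, 81, 6, 16]
pop(0) removes 9 → [81, 6, 16]
arr[-1] = arr[0]-arr[2] = 81-16 = 65 → [81, 6, 65]
pop() removes 65 → [81, 6]
arr[0]*arr[-2] = 81*81 = 6561

6561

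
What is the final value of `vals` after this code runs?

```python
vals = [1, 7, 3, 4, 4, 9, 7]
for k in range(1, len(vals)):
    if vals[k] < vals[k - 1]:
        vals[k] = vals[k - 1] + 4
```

k=1: 7>=1, unchanged → [1, 7, 3, 4, 4, 9, 7]
k=2: 3<7, vals[2] = 7+4 = 11 → [1, 7, 11, 4, 4, 9, 7]
k=3: 4<11, vals[3] = 11+4 = 15 → [1, 7, 11, 15, 4, 9, 7]
k=4: 4<15, vals[4] = 15+4 = 19 → [1, 7, 11, 15, 19, 9, 7]
k=5: 9<19, vals[5] = 19+4 = 23 → [1, 7, 11, 15, 19, 23, 7]
k=6: 7<23, vals[6] = 23+4 = 27 → [1, 7, 11, 15, 19, 23, 27]

[1, 7, 11, 15, 19, 23, 27]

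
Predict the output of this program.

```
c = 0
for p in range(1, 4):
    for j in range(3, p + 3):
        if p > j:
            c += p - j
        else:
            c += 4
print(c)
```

24

p=1,j=3: not 1>3, c = 0+4 = 4
p=2,j=3: not 2>3, c = 4+4 = 8
p=2,j=4: not 2>4, c = 8+4 = 12
p=3,j=3: not 3>3, c = 12+4 = 16
p=3,j=4: not 3>4, c = 16+4 = 20
p=3,j=5: not 3>5, c = 20+4 = 24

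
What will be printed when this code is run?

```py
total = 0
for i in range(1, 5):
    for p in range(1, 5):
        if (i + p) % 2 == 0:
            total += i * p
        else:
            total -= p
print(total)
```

32

i=1,p=1: even sum, total = 0+1 = 1
i=1,p=2: odd sum, total = 1-2 = -1
i=1,p=3: even sum, total = (-1)+3 = 2
i=1,p=4: odd sum, total = 2-4 = -2
i=2,p=1: odd sum, total = (-2)-1 = -3
i=2,p=2: even sum, total = (-3)+4 = 1
i=2,p=3: odd sum, total = 1-3 = -2
i=2,p=4: even sum, total = (-2)+8 = 6
i=3,p=1: even sum, total = 6+3 = 9
i=3,p=2: odd sum, total = 9-2 = 7
i=3,p=3: even sum, total = 7+9 = 16
i=3,p=4: odd sum, total = 16-4 = 12
i=4,p=1: odd sum, total = 12-1 = 11
i=4,p=2: even sum, total = 11+8 = 19
i=4,p=3: odd sum, total = 19-3 = 16
i=4,p=4: even sum, total = 16+16 = 32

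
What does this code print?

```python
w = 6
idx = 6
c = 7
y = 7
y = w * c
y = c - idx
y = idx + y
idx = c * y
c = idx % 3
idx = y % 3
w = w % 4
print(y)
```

y = 6*7 = 42
y = 7-6 = 1
y = 6+1 = 7
idx = 7*7 = 49
c = 49%3 = 1
idx = 7%3 = 1
w = 6%4 = 2

7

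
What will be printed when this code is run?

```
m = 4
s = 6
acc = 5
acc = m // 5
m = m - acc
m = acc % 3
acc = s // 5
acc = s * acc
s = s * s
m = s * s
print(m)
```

1296

acc = 4//5 = 0
m = 4-0 = 4
m = 0%3 = 0
acc = 6//5 = 1
acc = 6*1 = 6
s = 6*6 = 36
m = 36*36 = 1296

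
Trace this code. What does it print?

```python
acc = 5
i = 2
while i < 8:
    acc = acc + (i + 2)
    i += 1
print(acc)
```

i=2: acc = 5+4 = 9
i=3: acc = 9+5 = 14
i=4: acc = 14+6 = 20
i=5: acc = 20+7 = 27
i=6: acc = 27+8 = 35
i=7: acc = 35+9 = 44

44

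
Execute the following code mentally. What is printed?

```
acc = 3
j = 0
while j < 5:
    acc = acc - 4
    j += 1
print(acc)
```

j=0: acc = 3-4 = -1
j=1: acc = (-1)-4 = -5
j=2: acc = (-5)-4 = -9
j=3: acc = (-9)-4 = -13
j=4: acc = (-13)-4 = -17

-17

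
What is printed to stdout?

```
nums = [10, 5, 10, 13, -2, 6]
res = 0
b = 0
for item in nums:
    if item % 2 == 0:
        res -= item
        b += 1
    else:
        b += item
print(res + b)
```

-2

item=10: even, res = 0-10 = -10; b=1
item=5: not even; b=6
item=10: even, res = (-10)-10 = -20; b=7
item=13: not even; b=20
item=-2: even, res = (-20)-(-2) = -18; b=21
item=6: even, res = (-18)-6 = -24; b=22
res+b = (-24)+22 = -2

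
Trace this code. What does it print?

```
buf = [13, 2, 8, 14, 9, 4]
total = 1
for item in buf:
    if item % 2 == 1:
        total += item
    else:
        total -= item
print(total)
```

-5

item=13: odd, total = 1+13 = 14
item=2: not odd, total = 14-2 = 12
item=8: not odd, total = 12-8 = 4
item=14: not odd, total = 4-14 = -10
item=9: odd, total = (-10)+9 = -1
item=4: not odd, total = (-1)-4 = -5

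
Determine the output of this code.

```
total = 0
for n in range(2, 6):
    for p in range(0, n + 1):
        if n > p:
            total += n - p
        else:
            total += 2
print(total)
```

42

n=2,p=0: 2>0, total = 0+2 = 2
n=2,p=1: 2>1, total = 2+1 = 3
n=2,p=2: not 2>2, total = 3+2 = 5
n=3,p=0: 3>0, total = 5+3 = 8
n=3,p=1: 3>1, total = 8+2 = 10
n=3,p=2: 3>2, total = 10+1 = 11
n=3,p=3: not 3>3, total = 11+2 = 13
n=4,p=0: 4>0, total = 13+4 = 17
n=4,p=1: 4>1, total = 17+3 = 20
n=4,p=2: 4>2, total = 20+2 = 22
n=4,p=3: 4>3, total = 22+1 = 23
n=4,p=4: not 4>4, total = 23+2 = 25
n=5,p=0: 5>0, total = 25+5 = 30
n=5,p=1: 5>1, total = 30+4 = 34
n=5,p=2: 5>2, total = 34+3 = 37
n=5,p=3: 5>3, total = 37+2 = 39
n=5,p=4: 5>4, total = 39+1 = 40
n=5,p=5: not 5>5, total = 40+2 = 42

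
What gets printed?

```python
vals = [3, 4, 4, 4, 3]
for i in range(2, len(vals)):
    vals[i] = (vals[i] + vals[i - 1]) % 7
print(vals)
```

[3, 4, 1, 5, 1]

i=2: vals[2] = (4+4)%7 = 1 → [3, 4, 1, 4, 3]
i=3: vals[3] = (4+1)%7 = 5 → [3, 4, 1, 5, 3]
i=4: vals[4] = (3+5)%7 = 1 → [3, 4, 1, 5, 1]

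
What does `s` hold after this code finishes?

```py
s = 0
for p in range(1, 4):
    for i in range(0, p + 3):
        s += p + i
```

p=1,i=0: s = 0+1 = 1
p=1,i=1: s = 1+2 = 3
p=1,i=2: s = 3+3 = 6
p=1,i=3: s = 6+4 = 10
p=2,i=0: s = 10+2 = 12
p=2,i=1: s = 12+3 = 15
p=2,i=2: s = 15+4 = 19
p=2,i=3: s = 19+5 = 24
p=2,i=4: s = 24+6 = 30
p=3,i=0: s = 30+3 = 33
p=3,i=1: s = 33+4 = 37
p=3,i=2: s = 37+5 = 42
p=3,i=3: s = 42+6 = 48
p=3,i=4: s = 48+7 = 55
p=3,i=5: s = 55+8 = 63

63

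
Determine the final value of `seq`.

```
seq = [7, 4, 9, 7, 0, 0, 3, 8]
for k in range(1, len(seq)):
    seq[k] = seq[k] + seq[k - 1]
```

k=1: seq[1] = 4+7 = 11 → [7, 11, 9, 7, 0, 0, 3, 8]
k=2: seq[2] = 9+11 = 20 → [7, 11, 20, 7, 0, 0, 3, 8]
k=3: seq[3] = 7+20 = 27 → [7, 11, 20, 27, 0, 0, 3, 8]
k=4: seq[4] = 0+27 = 27 → [7, 11, 20, 27, 27, 0, 3, 8]
k=5: seq[5] = 0+27 = 27 → [7, 11, 20, 27, 27, 27, 3, 8]
k=6: seq[6] = 3+27 = 30 → [7, 11, 20, 27, 27, 27, 30, 8]
k=7: seq[7] = 8+30 = 38 → [7, 11, 20, 27, 27, 27, 30, 38]

[7, 11, 20, 27, 27, 27, 30, 38]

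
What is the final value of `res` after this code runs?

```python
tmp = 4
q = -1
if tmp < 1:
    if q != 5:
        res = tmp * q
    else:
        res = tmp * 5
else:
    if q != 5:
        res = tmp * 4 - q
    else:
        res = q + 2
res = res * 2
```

tmp=4, q=-1
tmp < 1 is False; q != 5 is True
→ res = tmp * 4 - q = 17
res = 17*2 = 34

34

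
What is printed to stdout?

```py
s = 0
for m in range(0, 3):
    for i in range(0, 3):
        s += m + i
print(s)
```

18

m=0,i=0: s = 0+0 = 0
m=0,i=1: s = 0+1 = 1
m=0,i=2: s = 1+2 = 3
m=1,i=0: s = 3+1 = 4
m=1,i=1: s = 4+2 = 6
m=1,i=2: s = 6+3 = 9
m=2,i=0: s = 9+2 = 11
m=2,i=1: s = 11+3 = 14
m=2,i=2: s = 14+4 = 18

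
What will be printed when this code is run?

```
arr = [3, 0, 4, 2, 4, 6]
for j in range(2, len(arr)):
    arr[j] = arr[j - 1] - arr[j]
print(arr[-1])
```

j=2: arr[2] = 0-4 = -4 → [3, 0, -4, 2, 4, 6]
j=3: arr[3] = (-4)-2 = -6 → [3, 0, -4, -6, 4, 6]
j=4: arr[4] = (-6)-4 = -10 → [3, 0, -4, -6, -10, 6]
j=5: arr[5] = (-10)-6 = -16 → [3, 0, -4, -6, -10, -16]

-16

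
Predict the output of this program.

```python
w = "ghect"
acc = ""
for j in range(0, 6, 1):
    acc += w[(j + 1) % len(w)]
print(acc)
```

j=0: add w[1]='h' → 'h'
j=1: add w[2]='e' → 'he'
j=2: add w[3]='c' → 'hec'
j=3: add w[4]='t' → 'hect'
j=4: add w[0]='g' → 'hectg'
j=5: add w[1]='h' → 'hectgh'

hectgh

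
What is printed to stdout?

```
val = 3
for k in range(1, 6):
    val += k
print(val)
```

k=1: val = 3+1 = 4
k=2: val = 4+2 = 6
k=3: val = 6+3 = 9
k=4: val = 9+4 = 13
k=5: val = 13+5 = 18

18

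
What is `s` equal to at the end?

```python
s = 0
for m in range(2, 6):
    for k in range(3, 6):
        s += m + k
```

90

m=2,k=3: s = 0+5 = 5
m=2,k=4: s = 5+6 = 11
m=2,k=5: s = 11+7 = 18
m=3,k=3: s = 18+6 = 24
m=3,k=4: s = 24+7 = 31
m=3,k=5: s = 31+8 = 39
m=4,k=3: s = 39+7 = 46
m=4,k=4: s = 46+8 = 54
m=4,k=5: s = 54+9 = 63
m=5,k=3: s = 63+8 = 71
m=5,k=4: s = 71+9 = 80
m=5,k=5: s = 80+10 = 90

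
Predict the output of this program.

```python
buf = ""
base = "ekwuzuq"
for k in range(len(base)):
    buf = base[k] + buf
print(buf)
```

quzuwke

k=0: prepend 'e' → 'e'
k=1: prepend 'k' → 'ke'
k=2: prepend 'w' → 'wke'
k=3: prepend 'u' → 'uwke'
k=4: prepend 'z' → 'zuwke'
k=5: prepend 'u' → 'uzuwke'
k=6: prepend 'q' → 'quzuwke'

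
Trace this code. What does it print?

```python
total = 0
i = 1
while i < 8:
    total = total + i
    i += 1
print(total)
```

28

i=1: total = 0+1 = 1
i=2: total = 1+2 = 3
i=3: total = 3+3 = 6
i=4: total = 6+4 = 10
i=5: total = 10+5 = 15
i=6: total = 15+6 = 21
i=7: total = 21+7 = 28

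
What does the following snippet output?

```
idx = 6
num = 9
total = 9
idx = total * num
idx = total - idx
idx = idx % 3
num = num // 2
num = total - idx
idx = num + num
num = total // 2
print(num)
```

idx = 9*9 = 81
idx = 9-81 = -72
idx = (-72)%3 = 0
num = 9//2 = 4
num = 9-0 = 9
idx = 9+9 = 18
num = 9//2 = 4

4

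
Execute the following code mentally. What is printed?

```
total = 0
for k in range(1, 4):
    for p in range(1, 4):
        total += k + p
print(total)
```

k=1,p=1: total = 0+2 = 2
k=1,p=2: total = 2+3 = 5
k=1,p=3: total = 5+4 = 9
k=2,p=1: total = 9+3 = 12
k=2,p=2: total = 12+4 = 16
k=2,p=3: total = 16+5 = 21
k=3,p=1: total = 21+4 = 25
k=3,p=2: total = 25+5 = 30
k=3,p=3: total = 30+6 = 36

36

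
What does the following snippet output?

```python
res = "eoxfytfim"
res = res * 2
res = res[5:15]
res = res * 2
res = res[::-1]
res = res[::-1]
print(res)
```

repeat ×2 → 'eoxfytfimeoxfytfim'
slice [5:15] → 'tfimeoxfyt'
repeat ×2 → 'tfimeoxfyttfimeoxfyt'
reverse → 'tyfxoemifttyfxoemift'
reverse → 'tfimeoxfyttfimeoxfyt'

tfimeoxfyttfimeoxfyt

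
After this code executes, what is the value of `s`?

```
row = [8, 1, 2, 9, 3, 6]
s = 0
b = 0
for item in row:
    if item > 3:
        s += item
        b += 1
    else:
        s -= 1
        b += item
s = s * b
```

item=8: >3, s = 0+8 = 8; b=1
item=1: not >3, s = 8-1 = 7; b=2
item=2: not >3, s = 7-1 = 6; b=4
item=9: >3, s = 6+9 = 15; b=5
item=3: not >3, s = 15-1 = 14; b=8
item=6: >3, s = 14+6 = 20; b=9
s*b = 20*9 = 180

180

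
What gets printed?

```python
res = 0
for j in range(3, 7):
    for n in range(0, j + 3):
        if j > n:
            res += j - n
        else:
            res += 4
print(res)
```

100

j=3,n=0: 3>0, res = 0+3 = 3
j=3,n=1: 3>1, res = 3+2 = 5
j=3,n=2: 3>2, res = 5+1 = 6
j=3,n=3: not 3>3, res = 6+4 = 10
j=3,n=4: not 3>4, res = 10+4 = 14
j=3,n=5: not 3>5, res = 14+4 = 18
j=4,n=0: 4>0, res = 18+4 = 22
j=4,n=1: 4>1, res = 22+3 = 25
j=4,n=2: 4>2, res = 25+2 = 27
j=4,n=3: 4>3, res = 27+1 = 28
j=4,n=4: not 4>4, res = 28+4 = 32
j=4,n=5: not 4>5, res = 32+4 = 36
j=4,n=6: not 4>6, res = 36+4 = 40
j=5,n=0: 5>0, res = 40+5 = 45
j=5,n=1: 5>1, res = 45+4 = 49
j=5,n=2: 5>2, res = 49+3 = 52
j=5,n=3: 5>3, res = 52+2 = 54
j=5,n=4: 5>4, res = 54+1 = 55
j=5,n=5: not 5>5, res = 55+4 = 59
j=5,n=6: not 5>6, res = 59+4 = 63
j=5,n=7: not 5>7, res = 63+4 = 67
j=6,n=0: 6>0, res = 67+6 = 73
j=6,n=1: 6>1, res = 73+5 = 78
j=6,n=2: 6>2, res = 78+4 = 82
j=6,n=3: 6>3, res = 82+3 = 85
j=6,n=4: 6>4, res = 85+2 = 87
j=6,n=5: 6>5, res = 87+1 = 88
j=6,n=6: not 6>6, res = 88+4 = 92
j=6,n=7: not 6>7, res = 92+4 = 96
j=6,n=8: not 6>8, res = 96+4 = 100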